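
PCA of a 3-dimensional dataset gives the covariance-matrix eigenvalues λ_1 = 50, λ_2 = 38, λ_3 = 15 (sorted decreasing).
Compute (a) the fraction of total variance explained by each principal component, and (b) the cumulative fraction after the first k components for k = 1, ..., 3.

Step 1 — total variance = trace(Sigma) = Σ λ_i = 50 + 38 + 15 = 103.

Step 2 — fraction explained by component i = λ_i / Σ λ:
  PC1: 50/103 = 0.4854
  PC2: 38/103 = 0.3689
  PC3: 15/103 = 0.1456

Step 3 — cumulative fraction after k components = (λ_1 + ... + λ_k) / Σ λ:
  k = 1: 50/103 = 0.4854
  k = 2: (50 + 38)/103 = 88/103 = 0.8544
  k = 3: (50 + 38 + 15)/103 = 103/103 = 1

Summary (fraction, with percent):

explained: PC1 0.4854 (48.54%), PC2 0.3689 (36.89%), PC3 0.1456 (14.56%);  cumulative: 0.4854, 0.8544, 1


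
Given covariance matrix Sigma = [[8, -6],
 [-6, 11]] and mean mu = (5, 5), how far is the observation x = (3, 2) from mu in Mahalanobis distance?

Step 1 — centre the observation: (x - mu) = (-2, -3).

Step 2 — invert Sigma. det(Sigma) = 8·11 - (-6)² = 52.
  Sigma^{-1} = (1/det) · [[d, -b], [-b, a]] = [[0.2115, 0.1154],
 [0.1154, 0.1538]].

Step 3 — form the quadratic (x - mu)^T · Sigma^{-1} · (x - mu):
  Sigma^{-1} · (x - mu) = (-0.7692, -0.6923).
  (x - mu)^T · [Sigma^{-1} · (x - mu)] = (-2)·(-0.7692) + (-3)·(-0.6923) = 3.6154.

Step 4 — take square root: d = √(3.6154) ≈ 1.9014.

d(x, mu) = √(3.6154) ≈ 1.9014


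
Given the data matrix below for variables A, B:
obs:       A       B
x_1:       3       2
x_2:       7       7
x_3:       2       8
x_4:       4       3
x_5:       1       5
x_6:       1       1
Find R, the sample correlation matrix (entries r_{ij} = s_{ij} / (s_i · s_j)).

Step 1 — column means:
  mean(A) = (3 + 7 + 2 + 4 + 1 + 1) / 6 = 18/6 = 3
  mean(B) = (2 + 7 + 8 + 3 + 5 + 1) / 6 = 26/6 = 4.3333

Step 2 — sample variances and covariances s[i,j] = (1/(n-1)) · Σ_k (x_{k,i} - mean_i) · (x_{k,j} - mean_j), with n-1 = 5:
  s[A,A] = ((0)·(0) + (4)·(4) + (-1)·(-1) + (1)·(1) + (-2)·(-2) + (-2)·(-2)) / 5 = 26/5 = 5.2
  s[A,B] = ((0)·(-2.3333) + (4)·(2.6667) + (-1)·(3.6667) + (1)·(-1.3333) + (-2)·(0.6667) + (-2)·(-3.3333)) / 5 = 11/5 = 2.2
  s[B,B] = ((-2.3333)·(-2.3333) + (2.6667)·(2.6667) + (3.6667)·(3.6667) + (-1.3333)·(-1.3333) + (0.6667)·(0.6667) + (-3.3333)·(-3.3333)) / 5 = 39.3333/5 = 7.8667
  Sample standard deviations s_i = √(s[i,i]):
  s(A) = √(5.2) = 2.2804
  s(B) = √(7.8667) = 2.8048

Step 3 — r_{ij} = s_{ij} / (s_i · s_j):
  r[A,A] = 1 (diagonal).
  r[A,B] = 2.2 / (2.2804 · 2.8048) = 2.2 / 6.3958 = 0.344
  r[B,B] = 1 (diagonal).

R is symmetric with unit diagonal. Assembling:

R = [[1, 0.344],
 [0.344, 1]]


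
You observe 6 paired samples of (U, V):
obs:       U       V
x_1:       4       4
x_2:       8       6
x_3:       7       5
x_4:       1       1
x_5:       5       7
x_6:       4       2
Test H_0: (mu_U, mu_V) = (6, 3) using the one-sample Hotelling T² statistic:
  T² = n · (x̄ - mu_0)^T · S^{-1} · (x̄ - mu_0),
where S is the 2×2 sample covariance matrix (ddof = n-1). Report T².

Step 1 — sample mean vector:
  mean(U) = (4 + 8 + 7 + 1 + 5 + 4) / 6 = 29/6 = 4.8333
  mean(V) = (4 + 6 + 5 + 1 + 7 + 2) / 6 = 25/6 = 4.1667
  x̄ = (4.8333, 4.1667),  deviation x̄ - mu_0 = (4.8333, 4.1667) - (6, 3) = (-1.1667, 1.1667).

Step 2 — sample covariance matrix, S[i,j] = (1/(n-1)) · Σ_k (x_{k,i} - mean_i) · (x_{k,j} - mean_j), divisor n-1 = 5:
  S[U,U] = ((-0.8333)·(-0.8333) + (3.1667)·(3.1667) + (2.1667)·(2.1667) + (-3.8333)·(-3.8333) + (0.1667)·(0.1667) + (-0.8333)·(-0.8333)) / 5 = 30.8333/5 = 6.1667
  S[U,V] = ((-0.8333)·(-0.1667) + (3.1667)·(1.8333) + (2.1667)·(0.8333) + (-3.8333)·(-3.1667) + (0.1667)·(2.8333) + (-0.8333)·(-2.1667)) / 5 = 22.1667/5 = 4.4333
  S[V,V] = ((-0.1667)·(-0.1667) + (1.8333)·(1.8333) + (0.8333)·(0.8333) + (-3.1667)·(-3.1667) + (2.8333)·(2.8333) + (-2.1667)·(-2.1667)) / 5 = 26.8333/5 = 5.3667
  S = [[6.1667, 4.4333],
 [4.4333, 5.3667]].

Step 3 — invert S. det(S) = 6.1667·5.3667 - (4.4333)² = 13.44.
  S^{-1} = (1/det) · [[d, -b], [-b, a]] = [[0.3993, -0.3299],
 [-0.3299, 0.4588]].

Step 4 — quadratic form (x̄ - mu_0)^T · S^{-1} · (x̄ - mu_0):
  S^{-1} · (x̄ - mu_0) = (-0.8507, 0.9201),
  (x̄ - mu_0)^T · [...] = (-1.1667)·(-0.8507) + (1.1667)·(0.9201) = 2.066.

Step 5 — scale by n: T² = 6 · 2.066 = 12.3958.

T² ≈ 12.3958


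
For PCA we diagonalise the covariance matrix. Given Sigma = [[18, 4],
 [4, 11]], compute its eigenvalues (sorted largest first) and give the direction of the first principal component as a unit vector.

Step 1 — characteristic polynomial of 2×2 Sigma:
  det(Sigma - λI) = λ² - trace · λ + det = 0.
  trace = 18 + 11 = 29, det = 18·11 - (4)² = 182.
Step 2 — discriminant:
  Δ = trace² - 4·det = 841 - 728 = 113.
Step 3 — eigenvalues:
  λ = (trace ± √Δ)/2 = (29 ± 10.6301)/2,
  λ_1 = 19.8151,  λ_2 = 9.1849.

Step 4 — unit eigenvector for λ_1: solve (Sigma - λ_1 I)v = 0. First row:
  (18 - 19.8151)·v_x + (4)·v_y = 0, i.e. (-1.8151)·v_x + (4)·v_y = 0,
  so v ∝ (b, λ_1 - a) = (4, 1.8151) = u.
  ||u|| = √((4)² + (1.8151)²) = √(19.2945) ≈ 4.3925,
  v_1 = u/||u|| ≈ (0.9106, 0.4132) (||v_1|| = 1).

λ_1 = 19.8151,  λ_2 = 9.1849;  v_1 ≈ (0.9106, 0.4132)


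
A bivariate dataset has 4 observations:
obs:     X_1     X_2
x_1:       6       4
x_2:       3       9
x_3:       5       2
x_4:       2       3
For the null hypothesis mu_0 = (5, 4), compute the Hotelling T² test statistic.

Step 1 — sample mean vector:
  mean(X_1) = (6 + 3 + 5 + 2) / 4 = 16/4 = 4
  mean(X_2) = (4 + 9 + 2 + 3) / 4 = 18/4 = 4.5
  x̄ = (4, 4.5),  deviation x̄ - mu_0 = (4, 4.5) - (5, 4) = (-1, 0.5).

Step 2 — sample covariance matrix, S[i,j] = (1/(n-1)) · Σ_k (x_{k,i} - mean_i) · (x_{k,j} - mean_j), divisor n-1 = 3:
  S[X_1,X_1] = ((2)·(2) + (-1)·(-1) + (1)·(1) + (-2)·(-2)) / 3 = 10/3 = 3.3333
  S[X_1,X_2] = ((2)·(-0.5) + (-1)·(4.5) + (1)·(-2.5) + (-2)·(-1.5)) / 3 = -5/3 = -1.6667
  S[X_2,X_2] = ((-0.5)·(-0.5) + (4.5)·(4.5) + (-2.5)·(-2.5) + (-1.5)·(-1.5)) / 3 = 29/3 = 9.6667
  S = [[3.3333, -1.6667],
 [-1.6667, 9.6667]].

Step 3 — invert S. det(S) = 3.3333·9.6667 - (-1.6667)² = 29.4444.
  S^{-1} = (1/det) · [[d, -b], [-b, a]] = [[0.3283, 0.0566],
 [0.0566, 0.1132]].

Step 4 — quadratic form (x̄ - mu_0)^T · S^{-1} · (x̄ - mu_0):
  S^{-1} · (x̄ - mu_0) = (-0.3, 0),
  (x̄ - mu_0)^T · [...] = (-1)·(-0.3) + (0.5)·(0) = 0.3.

Step 5 — scale by n: T² = 4 · 0.3 = 1.2.

T² ≈ 1.2


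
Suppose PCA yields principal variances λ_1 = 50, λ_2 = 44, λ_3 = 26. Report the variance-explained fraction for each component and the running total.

Step 1 — total variance = trace(Sigma) = Σ λ_i = 50 + 44 + 26 = 120.

Step 2 — fraction explained by component i = λ_i / Σ λ:
  PC1: 50/120 = 0.4167
  PC2: 44/120 = 0.3667
  PC3: 26/120 = 0.2167

Step 3 — cumulative fraction after k components = (λ_1 + ... + λ_k) / Σ λ:
  k = 1: 50/120 = 0.4167
  k = 2: (50 + 44)/120 = 94/120 = 0.7833
  k = 3: (50 + 44 + 26)/120 = 120/120 = 1

Summary (fraction, with percent):

explained: PC1 0.4167 (41.67%), PC2 0.3667 (36.67%), PC3 0.2167 (21.67%);  cumulative: 0.4167, 0.7833, 1


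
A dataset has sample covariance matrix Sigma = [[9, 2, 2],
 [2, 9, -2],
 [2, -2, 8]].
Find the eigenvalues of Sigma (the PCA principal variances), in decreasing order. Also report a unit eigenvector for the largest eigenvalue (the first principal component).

Step 1 — characteristic polynomial p(λ) = det(λI - Sigma) = λ³ - tr·λ² + c_1·λ - det, where tr = trace, c_1 = sum of the principal 2×2 minors, det = det(Sigma):
  tr = 9 + 9 + 8 = 26,
  c_1 = (9·9 - (2)²) + (9·8 - (2)²) + (9·8 - (-2)²) = 77 + 68 + 68 = 213,
  det = 9·(9·8 - (-2)²) - (2)·((2)·8 - (-2)·(2)) + (2)·((2)·(-2) - 9·(2)) = 9·(68) - (2)·(20) + (2)·(-22) = 528.
  So p(λ) = λ³ - 26λ² + 213λ - 528.
Step 2 — look for an integer root (rational root theorem: any rational root is an integer divisor of 528). Testing λ = 11:
  p(11) = 1331 - 3146 + 2343 - 528 = 0  ✓
  Dividing out (λ - 11): p(λ) = (λ - 11)(λ² - 15λ + 48).
Step 3 — remaining eigenvalues from the quadratic λ² - 15λ + 48 = 0:
  Δ = 15² - 4·48 = 225 - 192 = 33,  λ = (15 ± √33)/2 = (15 ± 5.7446)/2 ≈ 10.3723 or 4.6277.
  Sorted: λ_1 = 11,  λ_2 = 10.3723,  λ_3 = 4.6277  (check: sum = 26 = tr ✓).

Step 4 — unit eigenvector for λ_1 = 11: v spans the null space of (Sigma - λ_1 I), whose rows are
  r_1 = (-2, 2, 2),  r_2 = (2, -2, -2),  r_3 = (2, -2, -3).
  v is orthogonal to every row, so take v ∝ r_1 × r_3 = ((2)·(-3) - (2)·(-2), (2)·(2) - (-2)·(-3), (-2)·(-2) - (2)·(2)) = (-2, -2, 0).
  Rescale (divide by 2; multiply by -1 so the first nonzero entry is positive): u = (1, 1, 0).
  ||u|| = √((1)² + (1)² + (0)²) = √(2) ≈ 1.4142,  v_1 = u/||u|| ≈ (0.7071, 0.7071, 0) (||v_1|| = 1).

λ_1 = 11,  λ_2 = 10.3723,  λ_3 = 4.6277;  v_1 ≈ (0.7071, 0.7071, 0)


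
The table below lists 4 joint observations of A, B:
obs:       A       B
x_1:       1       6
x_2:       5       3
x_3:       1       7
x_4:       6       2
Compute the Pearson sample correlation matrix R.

Step 1 — column means:
  mean(A) = (1 + 5 + 1 + 6) / 4 = 13/4 = 3.25
  mean(B) = (6 + 3 + 7 + 2) / 4 = 18/4 = 4.5

Step 2 — sample variances and covariances s[i,j] = (1/(n-1)) · Σ_k (x_{k,i} - mean_i) · (x_{k,j} - mean_j), with n-1 = 3:
  s[A,A] = ((-2.25)·(-2.25) + (1.75)·(1.75) + (-2.25)·(-2.25) + (2.75)·(2.75)) / 3 = 20.75/3 = 6.9167
  s[A,B] = ((-2.25)·(1.5) + (1.75)·(-1.5) + (-2.25)·(2.5) + (2.75)·(-2.5)) / 3 = -18.5/3 = -6.1667
  s[B,B] = ((1.5)·(1.5) + (-1.5)·(-1.5) + (2.5)·(2.5) + (-2.5)·(-2.5)) / 3 = 17/3 = 5.6667
  Sample standard deviations s_i = √(s[i,i]):
  s(A) = √(6.9167) = 2.63
  s(B) = √(5.6667) = 2.3805

Step 3 — r_{ij} = s_{ij} / (s_i · s_j):
  r[A,A] = 1 (diagonal).
  r[A,B] = -6.1667 / (2.63 · 2.3805) = -6.1667 / 6.2605 = -0.985
  r[B,B] = 1 (diagonal).

R is symmetric with unit diagonal. Assembling:

R = [[1, -0.985],
 [-0.985, 1]]


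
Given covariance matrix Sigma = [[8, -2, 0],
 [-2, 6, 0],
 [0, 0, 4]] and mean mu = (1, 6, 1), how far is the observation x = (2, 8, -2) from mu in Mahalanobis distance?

Step 1 — centre the observation: (x - mu) = (1, 2, -3).

Step 2 — invert Sigma (cofactor / det for 3×3, or solve directly):
  Sigma^{-1} = [[0.1364, 0.0455, 0],
 [0.0455, 0.1818, 0],
 [0, 0, 0.25]].

Step 3 — form the quadratic (x - mu)^T · Sigma^{-1} · (x - mu):
  Sigma^{-1} · (x - mu) = (0.2273, 0.4091, -0.75).
  (x - mu)^T · [Sigma^{-1} · (x - mu)] = (1)·(0.2273) + (2)·(0.4091) + (-3)·(-0.75) = 3.2955.

Step 4 — take square root: d = √(3.2955) ≈ 1.8153.

d(x, mu) = √(3.2955) ≈ 1.8153


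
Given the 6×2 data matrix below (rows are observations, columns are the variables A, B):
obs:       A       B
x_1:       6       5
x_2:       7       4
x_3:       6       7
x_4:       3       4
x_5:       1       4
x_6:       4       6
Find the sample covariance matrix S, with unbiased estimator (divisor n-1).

Step 1 — column means:
  mean(A) = (6 + 7 + 6 + 3 + 1 + 4) / 6 = 27/6 = 4.5
  mean(B) = (5 + 4 + 7 + 4 + 4 + 6) / 6 = 30/6 = 5

Step 2 — sample covariance S[i,j] = (1/(n-1)) · Σ_k (x_{k,i} - mean_i) · (x_{k,j} - mean_j), with n-1 = 5.
  S[A,A] = ((1.5)·(1.5) + (2.5)·(2.5) + (1.5)·(1.5) + (-1.5)·(-1.5) + (-3.5)·(-3.5) + (-0.5)·(-0.5)) / 5 = 25.5/5 = 5.1
  S[A,B] = ((1.5)·(0) + (2.5)·(-1) + (1.5)·(2) + (-1.5)·(-1) + (-3.5)·(-1) + (-0.5)·(1)) / 5 = 5/5 = 1
  S[B,B] = ((0)·(0) + (-1)·(-1) + (2)·(2) + (-1)·(-1) + (-1)·(-1) + (1)·(1)) / 5 = 8/5 = 1.6

S is symmetric (S[j,i] = S[i,j]). Assembling:

S = [[5.1, 1],
 [1, 1.6]]


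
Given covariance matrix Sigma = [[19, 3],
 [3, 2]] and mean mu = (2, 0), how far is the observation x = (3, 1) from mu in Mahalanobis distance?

Step 1 — centre the observation: (x - mu) = (1, 1).

Step 2 — invert Sigma. det(Sigma) = 19·2 - (3)² = 29.
  Sigma^{-1} = (1/det) · [[d, -b], [-b, a]] = [[0.069, -0.1034],
 [-0.1034, 0.6552]].

Step 3 — form the quadratic (x - mu)^T · Sigma^{-1} · (x - mu):
  Sigma^{-1} · (x - mu) = (-0.0345, 0.5517).
  (x - mu)^T · [Sigma^{-1} · (x - mu)] = (1)·(-0.0345) + (1)·(0.5517) = 0.5172.

Step 4 — take square root: d = √(0.5172) ≈ 0.7192.

d(x, mu) = √(0.5172) ≈ 0.7192


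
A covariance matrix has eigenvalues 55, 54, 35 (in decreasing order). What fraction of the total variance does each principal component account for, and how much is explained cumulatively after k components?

Step 1 — total variance = trace(Sigma) = Σ λ_i = 55 + 54 + 35 = 144.

Step 2 — fraction explained by component i = λ_i / Σ λ:
  PC1: 55/144 = 0.3819
  PC2: 54/144 = 0.375
  PC3: 35/144 = 0.2431

Step 3 — cumulative fraction after k components = (λ_1 + ... + λ_k) / Σ λ:
  k = 1: 55/144 = 0.3819
  k = 2: (55 + 54)/144 = 109/144 = 0.7569
  k = 3: (55 + 54 + 35)/144 = 144/144 = 1

Summary (fraction, with percent):

explained: PC1 0.3819 (38.19%), PC2 0.375 (37.5%), PC3 0.2431 (24.31%);  cumulative: 0.3819, 0.7569, 1


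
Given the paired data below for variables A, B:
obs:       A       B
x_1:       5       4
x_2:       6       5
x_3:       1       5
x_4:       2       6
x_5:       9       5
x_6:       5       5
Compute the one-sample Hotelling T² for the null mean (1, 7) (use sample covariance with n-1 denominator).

Step 1 — sample mean vector:
  mean(A) = (5 + 6 + 1 + 2 + 9 + 5) / 6 = 28/6 = 4.6667
  mean(B) = (4 + 5 + 5 + 6 + 5 + 5) / 6 = 30/6 = 5
  x̄ = (4.6667, 5),  deviation x̄ - mu_0 = (4.6667, 5) - (1, 7) = (3.6667, -2).

Step 2 — sample covariance matrix, S[i,j] = (1/(n-1)) · Σ_k (x_{k,i} - mean_i) · (x_{k,j} - mean_j), divisor n-1 = 5:
  S[A,A] = ((0.3333)·(0.3333) + (1.3333)·(1.3333) + (-3.6667)·(-3.6667) + (-2.6667)·(-2.6667) + (4.3333)·(4.3333) + (0.3333)·(0.3333)) / 5 = 41.3333/5 = 8.2667
  S[A,B] = ((0.3333)·(-1) + (1.3333)·(0) + (-3.6667)·(0) + (-2.6667)·(1) + (4.3333)·(0) + (0.3333)·(0)) / 5 = -3/5 = -0.6
  S[B,B] = ((-1)·(-1) + (0)·(0) + (0)·(0) + (1)·(1) + (0)·(0) + (0)·(0)) / 5 = 2/5 = 0.4
  S = [[8.2667, -0.6],
 [-0.6, 0.4]].

Step 3 — invert S. det(S) = 8.2667·0.4 - (-0.6)² = 2.9467.
  S^{-1} = (1/det) · [[d, -b], [-b, a]] = [[0.1357, 0.2036],
 [0.2036, 2.8054]].

Step 4 — quadratic form (x̄ - mu_0)^T · S^{-1} · (x̄ - mu_0):
  S^{-1} · (x̄ - mu_0) = (0.0905, -4.8643),
  (x̄ - mu_0)^T · [...] = (3.6667)·(0.0905) + (-2)·(-4.8643) = 10.0603.

Step 5 — scale by n: T² = 6 · 10.0603 = 60.362.

T² ≈ 60.362


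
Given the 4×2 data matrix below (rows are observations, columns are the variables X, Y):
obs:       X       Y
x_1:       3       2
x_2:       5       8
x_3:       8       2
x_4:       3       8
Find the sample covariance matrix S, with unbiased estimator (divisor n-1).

Step 1 — column means:
  mean(X) = (3 + 5 + 8 + 3) / 4 = 19/4 = 4.75
  mean(Y) = (2 + 8 + 2 + 8) / 4 = 20/4 = 5

Step 2 — sample covariance S[i,j] = (1/(n-1)) · Σ_k (x_{k,i} - mean_i) · (x_{k,j} - mean_j), with n-1 = 3.
  S[X,X] = ((-1.75)·(-1.75) + (0.25)·(0.25) + (3.25)·(3.25) + (-1.75)·(-1.75)) / 3 = 16.75/3 = 5.5833
  S[X,Y] = ((-1.75)·(-3) + (0.25)·(3) + (3.25)·(-3) + (-1.75)·(3)) / 3 = -9/3 = -3
  S[Y,Y] = ((-3)·(-3) + (3)·(3) + (-3)·(-3) + (3)·(3)) / 3 = 36/3 = 12

S is symmetric (S[j,i] = S[i,j]). Assembling:

S = [[5.5833, -3],
 [-3, 12]]


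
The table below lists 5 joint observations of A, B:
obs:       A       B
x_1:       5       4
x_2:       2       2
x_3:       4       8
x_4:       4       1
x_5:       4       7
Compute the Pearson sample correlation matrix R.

Step 1 — column means:
  mean(A) = (5 + 2 + 4 + 4 + 4) / 5 = 19/5 = 3.8
  mean(B) = (4 + 2 + 8 + 1 + 7) / 5 = 22/5 = 4.4

Step 2 — sample variances and covariances s[i,j] = (1/(n-1)) · Σ_k (x_{k,i} - mean_i) · (x_{k,j} - mean_j), with n-1 = 4:
  s[A,A] = ((1.2)·(1.2) + (-1.8)·(-1.8) + (0.2)·(0.2) + (0.2)·(0.2) + (0.2)·(0.2)) / 4 = 4.8/4 = 1.2
  s[A,B] = ((1.2)·(-0.4) + (-1.8)·(-2.4) + (0.2)·(3.6) + (0.2)·(-3.4) + (0.2)·(2.6)) / 4 = 4.4/4 = 1.1
  s[B,B] = ((-0.4)·(-0.4) + (-2.4)·(-2.4) + (3.6)·(3.6) + (-3.4)·(-3.4) + (2.6)·(2.6)) / 4 = 37.2/4 = 9.3
  Sample standard deviations s_i = √(s[i,i]):
  s(A) = √(1.2) = 1.0954
  s(B) = √(9.3) = 3.0496

Step 3 — r_{ij} = s_{ij} / (s_i · s_j):
  r[A,A] = 1 (diagonal).
  r[A,B] = 1.1 / (1.0954 · 3.0496) = 1.1 / 3.3407 = 0.3293
  r[B,B] = 1 (diagonal).

R is symmetric with unit diagonal. Assembling:

R = [[1, 0.3293],
 [0.3293, 1]]


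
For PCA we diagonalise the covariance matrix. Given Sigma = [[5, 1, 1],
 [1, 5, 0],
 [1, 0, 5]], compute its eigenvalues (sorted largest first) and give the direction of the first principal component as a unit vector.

Step 1 — characteristic polynomial p(λ) = det(λI - Sigma) = λ³ - tr·λ² + c_1·λ - det, where tr = trace, c_1 = sum of the principal 2×2 minors, det = det(Sigma):
  tr = 5 + 5 + 5 = 15,
  c_1 = (5·5 - (1)²) + (5·5 - (1)²) + (5·5 - (0)²) = 24 + 24 + 25 = 73,
  det = 5·(5·5 - (0)²) - (1)·((1)·5 - (0)·(1)) + (1)·((1)·(0) - 5·(1)) = 5·(25) - (1)·(5) + (1)·(-5) = 115.
  So p(λ) = λ³ - 15λ² + 73λ - 115.
Step 2 — look for an integer root (rational root theorem: any rational root is an integer divisor of 115). Testing λ = 5:
  p(5) = 125 - 375 + 365 - 115 = 0  ✓
  Dividing out (λ - 5): p(λ) = (λ - 5)(λ² - 10λ + 23).
Step 3 — remaining eigenvalues from the quadratic λ² - 10λ + 23 = 0:
  Δ = 10² - 4·23 = 100 - 92 = 8,  λ = (10 ± √8)/2 = (10 ± 2.8284)/2 ≈ 6.4142 or 3.5858.
  Sorted: λ_1 = 6.4142,  λ_2 = 5,  λ_3 = 3.5858  (check: sum = 15 = tr ✓).

Step 4 — unit eigenvector for λ_1 ≈ 6.4142: v spans the null space of (Sigma - λ_1 I), whose rows are
  r_1 = (-1.4142, 1, 1),  r_2 = (1, -1.4142, 0),  r_3 = (1, 0, -1.4142).
  v is orthogonal to every row, so take v ∝ r_1 × r_2 = ((1)·(0) - (1)·(-1.4142), (1)·(1) - (-1.4142)·(0), (-1.4142)·(-1.4142) - (1)·(1)) ≈ (1.4142, 1, 1).
  Let u = (1.4142, 1, 1).
  ||u|| = √((1.4142)² + (1)² + (1)²) = √(4) ≈ 2,  v_1 = u/||u|| ≈ (0.7071, 0.5, 0.5) (||v_1|| = 1).

λ_1 = 6.4142,  λ_2 = 5,  λ_3 = 3.5858;  v_1 ≈ (0.7071, 0.5, 0.5)


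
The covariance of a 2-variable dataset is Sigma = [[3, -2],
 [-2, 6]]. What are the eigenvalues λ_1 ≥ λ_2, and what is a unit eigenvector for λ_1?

Step 1 — characteristic polynomial of 2×2 Sigma:
  det(Sigma - λI) = λ² - trace · λ + det = 0.
  trace = 3 + 6 = 9, det = 3·6 - (-2)² = 14.
Step 2 — discriminant:
  Δ = trace² - 4·det = 81 - 56 = 25.
Step 3 — eigenvalues:
  λ = (trace ± √Δ)/2 = (9 ± 5)/2,
  λ_1 = 7,  λ_2 = 2.

Step 4 — unit eigenvector for λ_1: solve (Sigma - λ_1 I)v = 0. First row:
  (3 - 7)·v_x + (-2)·v_y = 0, i.e. (-4)·v_x + (-2)·v_y = 0,
  so v ∝ (b, λ_1 - a) = (-2, 4); multiply by -1 so the first entry is positive: u = (2, -4).
  ||u|| = √((2)² + (-4)²) = √(20) ≈ 4.4721,
  v_1 = u/||u|| ≈ (0.4472, -0.8944) (||v_1|| = 1).

λ_1 = 7,  λ_2 = 2;  v_1 ≈ (0.4472, -0.8944)


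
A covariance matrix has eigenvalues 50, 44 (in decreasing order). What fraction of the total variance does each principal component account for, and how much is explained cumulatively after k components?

Step 1 — total variance = trace(Sigma) = Σ λ_i = 50 + 44 = 94.

Step 2 — fraction explained by component i = λ_i / Σ λ:
  PC1: 50/94 = 0.5319
  PC2: 44/94 = 0.4681

Step 3 — cumulative fraction after k components = (λ_1 + ... + λ_k) / Σ λ:
  k = 1: 50/94 = 0.5319
  k = 2: (50 + 44)/94 = 94/94 = 1

Summary (fraction, with percent):

explained: PC1 0.5319 (53.19%), PC2 0.4681 (46.81%);  cumulative: 0.5319, 1


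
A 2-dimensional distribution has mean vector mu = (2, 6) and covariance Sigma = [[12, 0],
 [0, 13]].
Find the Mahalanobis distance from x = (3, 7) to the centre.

Step 1 — centre the observation: (x - mu) = (1, 1).

Step 2 — invert Sigma. det(Sigma) = 12·13 - (0)² = 156.
  Sigma^{-1} = (1/det) · [[d, -b], [-b, a]] = [[0.0833, 0],
 [0, 0.0769]].

Step 3 — form the quadratic (x - mu)^T · Sigma^{-1} · (x - mu):
  Sigma^{-1} · (x - mu) = (0.0833, 0.0769).
  (x - mu)^T · [Sigma^{-1} · (x - mu)] = (1)·(0.0833) + (1)·(0.0769) = 0.1603.

Step 4 — take square root: d = √(0.1603) ≈ 0.4003.

d(x, mu) = √(0.1603) ≈ 0.4003


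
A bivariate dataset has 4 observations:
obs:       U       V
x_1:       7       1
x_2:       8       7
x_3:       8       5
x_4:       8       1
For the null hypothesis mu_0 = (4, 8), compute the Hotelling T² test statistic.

Step 1 — sample mean vector:
  mean(U) = (7 + 8 + 8 + 8) / 4 = 31/4 = 7.75
  mean(V) = (1 + 7 + 5 + 1) / 4 = 14/4 = 3.5
  x̄ = (7.75, 3.5),  deviation x̄ - mu_0 = (7.75, 3.5) - (4, 8) = (3.75, -4.5).

Step 2 — sample covariance matrix, S[i,j] = (1/(n-1)) · Σ_k (x_{k,i} - mean_i) · (x_{k,j} - mean_j), divisor n-1 = 3:
  S[U,U] = ((-0.75)·(-0.75) + (0.25)·(0.25) + (0.25)·(0.25) + (0.25)·(0.25)) / 3 = 0.75/3 = 0.25
  S[U,V] = ((-0.75)·(-2.5) + (0.25)·(3.5) + (0.25)·(1.5) + (0.25)·(-2.5)) / 3 = 2.5/3 = 0.8333
  S[V,V] = ((-2.5)·(-2.5) + (3.5)·(3.5) + (1.5)·(1.5) + (-2.5)·(-2.5)) / 3 = 27/3 = 9
  S = [[0.25, 0.8333],
 [0.8333, 9]].

Step 3 — invert S. det(S) = 0.25·9 - (0.8333)² = 1.5556.
  S^{-1} = (1/det) · [[d, -b], [-b, a]] = [[5.7857, -0.5357],
 [-0.5357, 0.1607]].

Step 4 — quadratic form (x̄ - mu_0)^T · S^{-1} · (x̄ - mu_0):
  S^{-1} · (x̄ - mu_0) = (24.1071, -2.7321),
  (x̄ - mu_0)^T · [...] = (3.75)·(24.1071) + (-4.5)·(-2.7321) = 102.6964.

Step 5 — scale by n: T² = 4 · 102.6964 = 410.7857.

T² ≈ 410.7857


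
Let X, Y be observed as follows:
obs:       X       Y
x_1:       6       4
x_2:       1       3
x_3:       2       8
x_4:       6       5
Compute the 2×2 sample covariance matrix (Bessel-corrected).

Step 1 — column means:
  mean(X) = (6 + 1 + 2 + 6) / 4 = 15/4 = 3.75
  mean(Y) = (4 + 3 + 8 + 5) / 4 = 20/4 = 5

Step 2 — sample covariance S[i,j] = (1/(n-1)) · Σ_k (x_{k,i} - mean_i) · (x_{k,j} - mean_j), with n-1 = 3.
  S[X,X] = ((2.25)·(2.25) + (-2.75)·(-2.75) + (-1.75)·(-1.75) + (2.25)·(2.25)) / 3 = 20.75/3 = 6.9167
  S[X,Y] = ((2.25)·(-1) + (-2.75)·(-2) + (-1.75)·(3) + (2.25)·(0)) / 3 = -2/3 = -0.6667
  S[Y,Y] = ((-1)·(-1) + (-2)·(-2) + (3)·(3) + (0)·(0)) / 3 = 14/3 = 4.6667

S is symmetric (S[j,i] = S[i,j]). Assembling:

S = [[6.9167, -0.6667],
 [-0.6667, 4.6667]]


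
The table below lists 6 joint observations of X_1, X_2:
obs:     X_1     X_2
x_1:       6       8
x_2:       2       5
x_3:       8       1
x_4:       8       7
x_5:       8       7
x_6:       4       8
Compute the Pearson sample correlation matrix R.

Step 1 — column means:
  mean(X_1) = (6 + 2 + 8 + 8 + 8 + 4) / 6 = 36/6 = 6
  mean(X_2) = (8 + 5 + 1 + 7 + 7 + 8) / 6 = 36/6 = 6

Step 2 — sample variances and covariances s[i,j] = (1/(n-1)) · Σ_k (x_{k,i} - mean_i) · (x_{k,j} - mean_j), with n-1 = 5:
  s[X_1,X_1] = ((0)·(0) + (-4)·(-4) + (2)·(2) + (2)·(2) + (2)·(2) + (-2)·(-2)) / 5 = 32/5 = 6.4
  s[X_1,X_2] = ((0)·(2) + (-4)·(-1) + (2)·(-5) + (2)·(1) + (2)·(1) + (-2)·(2)) / 5 = -6/5 = -1.2
  s[X_2,X_2] = ((2)·(2) + (-1)·(-1) + (-5)·(-5) + (1)·(1) + (1)·(1) + (2)·(2)) / 5 = 36/5 = 7.2
  Sample standard deviations s_i = √(s[i,i]):
  s(X_1) = √(6.4) = 2.5298
  s(X_2) = √(7.2) = 2.6833

Step 3 — r_{ij} = s_{ij} / (s_i · s_j):
  r[X_1,X_1] = 1 (diagonal).
  r[X_1,X_2] = -1.2 / (2.5298 · 2.6833) = -1.2 / 6.7882 = -0.1768
  r[X_2,X_2] = 1 (diagonal).

R is symmetric with unit diagonal. Assembling:

R = [[1, -0.1768],
 [-0.1768, 1]]


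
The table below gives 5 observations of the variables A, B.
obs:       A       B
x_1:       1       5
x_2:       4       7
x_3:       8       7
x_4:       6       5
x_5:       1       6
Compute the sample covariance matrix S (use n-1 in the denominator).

Step 1 — column means:
  mean(A) = (1 + 4 + 8 + 6 + 1) / 5 = 20/5 = 4
  mean(B) = (5 + 7 + 7 + 5 + 6) / 5 = 30/5 = 6

Step 2 — sample covariance S[i,j] = (1/(n-1)) · Σ_k (x_{k,i} - mean_i) · (x_{k,j} - mean_j), with n-1 = 4.
  S[A,A] = ((-3)·(-3) + (0)·(0) + (4)·(4) + (2)·(2) + (-3)·(-3)) / 4 = 38/4 = 9.5
  S[A,B] = ((-3)·(-1) + (0)·(1) + (4)·(1) + (2)·(-1) + (-3)·(0)) / 4 = 5/4 = 1.25
  S[B,B] = ((-1)·(-1) + (1)·(1) + (1)·(1) + (-1)·(-1) + (0)·(0)) / 4 = 4/4 = 1

S is symmetric (S[j,i] = S[i,j]). Assembling:

S = [[9.5, 1.25],
 [1.25, 1]]


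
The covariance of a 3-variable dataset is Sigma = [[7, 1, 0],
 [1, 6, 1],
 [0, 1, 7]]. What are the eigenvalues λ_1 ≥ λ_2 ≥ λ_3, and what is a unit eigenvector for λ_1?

Step 1 — characteristic polynomial p(λ) = det(λI - Sigma) = λ³ - tr·λ² + c_1·λ - det, where tr = trace, c_1 = sum of the principal 2×2 minors, det = det(Sigma):
  tr = 7 + 6 + 7 = 20,
  c_1 = (7·6 - (1)²) + (7·7 - (0)²) + (6·7 - (1)²) = 41 + 49 + 41 = 131,
  det = 7·(6·7 - (1)²) - (1)·((1)·7 - (1)·(0)) + (0)·((1)·(1) - 6·(0)) = 7·(41) - (1)·(7) + (0)·(1) = 280.
  So p(λ) = λ³ - 20λ² + 131λ - 280.
Step 2 — look for an integer root (rational root theorem: any rational root is an integer divisor of 280). Testing λ = 5:
  p(5) = 125 - 500 + 655 - 280 = 0  ✓
  Dividing out (λ - 5): p(λ) = (λ - 5)(λ² - 15λ + 56).
Step 3 — remaining eigenvalues from the quadratic λ² - 15λ + 56 = 0:
  Δ = 15² - 4·56 = 225 - 224 = 1,  λ = (15 ± √1)/2 = (15 ± 1)/2 = 8 or 7.
  Sorted: λ_1 = 8,  λ_2 = 7,  λ_3 = 5  (check: sum = 20 = tr ✓).

Step 4 — unit eigenvector for λ_1 = 8: v spans the null space of (Sigma - λ_1 I), whose rows are
  r_1 = (-1, 1, 0),  r_2 = (1, -2, 1),  r_3 = (0, 1, -1).
  v is orthogonal to every row, so take v ∝ r_1 × r_2 = ((1)·(1) - (0)·(-2), (0)·(1) - (-1)·(1), (-1)·(-2) - (1)·(1)) = (1, 1, 1).
  Let u = (1, 1, 1).
  ||u|| = √((1)² + (1)² + (1)²) = √(3) ≈ 1.7321,  v_1 = u/||u|| ≈ (0.5774, 0.5774, 0.5774) (||v_1|| = 1).

λ_1 = 8,  λ_2 = 7,  λ_3 = 5;  v_1 ≈ (0.5774, 0.5774, 0.5774)


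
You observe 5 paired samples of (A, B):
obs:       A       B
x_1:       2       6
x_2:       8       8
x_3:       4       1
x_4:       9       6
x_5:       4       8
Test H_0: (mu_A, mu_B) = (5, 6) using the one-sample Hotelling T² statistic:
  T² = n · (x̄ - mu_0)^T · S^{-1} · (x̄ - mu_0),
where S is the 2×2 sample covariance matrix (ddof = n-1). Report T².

Step 1 — sample mean vector:
  mean(A) = (2 + 8 + 4 + 9 + 4) / 5 = 27/5 = 5.4
  mean(B) = (6 + 8 + 1 + 6 + 8) / 5 = 29/5 = 5.8
  x̄ = (5.4, 5.8),  deviation x̄ - mu_0 = (5.4, 5.8) - (5, 6) = (0.4, -0.2).

Step 2 — sample covariance matrix, S[i,j] = (1/(n-1)) · Σ_k (x_{k,i} - mean_i) · (x_{k,j} - mean_j), divisor n-1 = 4:
  S[A,A] = ((-3.4)·(-3.4) + (2.6)·(2.6) + (-1.4)·(-1.4) + (3.6)·(3.6) + (-1.4)·(-1.4)) / 4 = 35.2/4 = 8.8
  S[A,B] = ((-3.4)·(0.2) + (2.6)·(2.2) + (-1.4)·(-4.8) + (3.6)·(0.2) + (-1.4)·(2.2)) / 4 = 9.4/4 = 2.35
  S[B,B] = ((0.2)·(0.2) + (2.2)·(2.2) + (-4.8)·(-4.8) + (0.2)·(0.2) + (2.2)·(2.2)) / 4 = 32.8/4 = 8.2
  S = [[8.8, 2.35],
 [2.35, 8.2]].

Step 3 — invert S. det(S) = 8.8·8.2 - (2.35)² = 66.6375.
  S^{-1} = (1/det) · [[d, -b], [-b, a]] = [[0.1231, -0.0353],
 [-0.0353, 0.1321]].

Step 4 — quadratic form (x̄ - mu_0)^T · S^{-1} · (x̄ - mu_0):
  S^{-1} · (x̄ - mu_0) = (0.0563, -0.0405),
  (x̄ - mu_0)^T · [...] = (0.4)·(0.0563) + (-0.2)·(-0.0405) = 0.0306.

Step 5 — scale by n: T² = 5 · 0.0306 = 0.1531.

T² ≈ 0.1531


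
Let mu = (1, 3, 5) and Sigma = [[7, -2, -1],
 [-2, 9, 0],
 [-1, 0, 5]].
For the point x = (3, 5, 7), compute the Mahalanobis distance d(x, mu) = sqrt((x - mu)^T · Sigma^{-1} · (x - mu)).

Step 1 — centre the observation: (x - mu) = (2, 2, 2).

Step 2 — invert Sigma (cofactor / det for 3×3, or solve directly):
  Sigma^{-1} = [[0.1573, 0.035, 0.0315],
 [0.035, 0.1189, 0.007],
 [0.0315, 0.007, 0.2063]].

Step 3 — form the quadratic (x - mu)^T · Sigma^{-1} · (x - mu):
  Sigma^{-1} · (x - mu) = (0.4476, 0.3217, 0.4895).
  (x - mu)^T · [Sigma^{-1} · (x - mu)] = (2)·(0.4476) + (2)·(0.3217) + (2)·(0.4895) = 2.5175.

Step 4 — take square root: d = √(2.5175) ≈ 1.5867.

d(x, mu) = √(2.5175) ≈ 1.5867


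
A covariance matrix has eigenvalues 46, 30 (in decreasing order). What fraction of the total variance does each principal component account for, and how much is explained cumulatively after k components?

Step 1 — total variance = trace(Sigma) = Σ λ_i = 46 + 30 = 76.

Step 2 — fraction explained by component i = λ_i / Σ λ:
  PC1: 46/76 = 0.6053
  PC2: 30/76 = 0.3947

Step 3 — cumulative fraction after k components = (λ_1 + ... + λ_k) / Σ λ:
  k = 1: 46/76 = 0.6053
  k = 2: (46 + 30)/76 = 76/76 = 1

Summary (fraction, with percent):

explained: PC1 0.6053 (60.53%), PC2 0.3947 (39.47%);  cumulative: 0.6053, 1


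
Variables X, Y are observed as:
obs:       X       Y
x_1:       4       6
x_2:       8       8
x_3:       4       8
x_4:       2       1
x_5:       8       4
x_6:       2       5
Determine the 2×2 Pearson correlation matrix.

Step 1 — column means:
  mean(X) = (4 + 8 + 4 + 2 + 8 + 2) / 6 = 28/6 = 4.6667
  mean(Y) = (6 + 8 + 8 + 1 + 4 + 5) / 6 = 32/6 = 5.3333

Step 2 — sample variances and covariances s[i,j] = (1/(n-1)) · Σ_k (x_{k,i} - mean_i) · (x_{k,j} - mean_j), with n-1 = 5:
  s[X,X] = ((-0.6667)·(-0.6667) + (3.3333)·(3.3333) + (-0.6667)·(-0.6667) + (-2.6667)·(-2.6667) + (3.3333)·(3.3333) + (-2.6667)·(-2.6667)) / 5 = 37.3333/5 = 7.4667
  s[X,Y] = ((-0.6667)·(0.6667) + (3.3333)·(2.6667) + (-0.6667)·(2.6667) + (-2.6667)·(-4.3333) + (3.3333)·(-1.3333) + (-2.6667)·(-0.3333)) / 5 = 14.6667/5 = 2.9333
  s[Y,Y] = ((0.6667)·(0.6667) + (2.6667)·(2.6667) + (2.6667)·(2.6667) + (-4.3333)·(-4.3333) + (-1.3333)·(-1.3333) + (-0.3333)·(-0.3333)) / 5 = 35.3333/5 = 7.0667
  Sample standard deviations s_i = √(s[i,i]):
  s(X) = √(7.4667) = 2.7325
  s(Y) = √(7.0667) = 2.6583

Step 3 — r_{ij} = s_{ij} / (s_i · s_j):
  r[X,X] = 1 (diagonal).
  r[X,Y] = 2.9333 / (2.7325 · 2.6583) = 2.9333 / 7.2639 = 0.4038
  r[Y,Y] = 1 (diagonal).

R is symmetric with unit diagonal. Assembling:

R = [[1, 0.4038],
 [0.4038, 1]]


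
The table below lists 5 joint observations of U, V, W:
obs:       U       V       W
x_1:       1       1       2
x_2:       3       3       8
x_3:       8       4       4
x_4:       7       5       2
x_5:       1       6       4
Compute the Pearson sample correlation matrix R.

Step 1 — column means:
  mean(U) = (1 + 3 + 8 + 7 + 1) / 5 = 20/5 = 4
  mean(V) = (1 + 3 + 4 + 5 + 6) / 5 = 19/5 = 3.8
  mean(W) = (2 + 8 + 4 + 2 + 4) / 5 = 20/5 = 4

Step 2 — sample variances and covariances s[i,j] = (1/(n-1)) · Σ_k (x_{k,i} - mean_i) · (x_{k,j} - mean_j), with n-1 = 4:
  s[U,U] = ((-3)·(-3) + (-1)·(-1) + (4)·(4) + (3)·(3) + (-3)·(-3)) / 4 = 44/4 = 11
  s[U,V] = ((-3)·(-2.8) + (-1)·(-0.8) + (4)·(0.2) + (3)·(1.2) + (-3)·(2.2)) / 4 = 7/4 = 1.75
  s[U,W] = ((-3)·(-2) + (-1)·(4) + (4)·(0) + (3)·(-2) + (-3)·(0)) / 4 = -4/4 = -1
  s[V,V] = ((-2.8)·(-2.8) + (-0.8)·(-0.8) + (0.2)·(0.2) + (1.2)·(1.2) + (2.2)·(2.2)) / 4 = 14.8/4 = 3.7
  s[V,W] = ((-2.8)·(-2) + (-0.8)·(4) + (0.2)·(0) + (1.2)·(-2) + (2.2)·(0)) / 4 = 0/4 = 0
  s[W,W] = ((-2)·(-2) + (4)·(4) + (0)·(0) + (-2)·(-2) + (0)·(0)) / 4 = 24/4 = 6
  Sample standard deviations s_i = √(s[i,i]):
  s(U) = √(11) = 3.3166
  s(V) = √(3.7) = 1.9235
  s(W) = √(6) = 2.4495

Step 3 — r_{ij} = s_{ij} / (s_i · s_j):
  r[U,U] = 1 (diagonal).
  r[U,V] = 1.75 / (3.3166 · 1.9235) = 1.75 / 6.3797 = 0.2743
  r[U,W] = -1 / (3.3166 · 2.4495) = -1 / 8.124 = -0.1231
  r[V,V] = 1 (diagonal).
  r[V,W] = 0 / (1.9235 · 2.4495) = 0 / 4.7117 = 0
  r[W,W] = 1 (diagonal).

R is symmetric with unit diagonal. Assembling:

R = [[1, 0.2743, -0.1231],
 [0.2743, 1, 0],
 [-0.1231, 0, 1]]


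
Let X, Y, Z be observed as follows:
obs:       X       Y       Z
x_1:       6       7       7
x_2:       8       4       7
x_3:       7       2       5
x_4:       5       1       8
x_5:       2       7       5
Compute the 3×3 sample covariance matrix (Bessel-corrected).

Step 1 — column means:
  mean(X) = (6 + 8 + 7 + 5 + 2) / 5 = 28/5 = 5.6
  mean(Y) = (7 + 4 + 2 + 1 + 7) / 5 = 21/5 = 4.2
  mean(Z) = (7 + 7 + 5 + 8 + 5) / 5 = 32/5 = 6.4

Step 2 — sample covariance S[i,j] = (1/(n-1)) · Σ_k (x_{k,i} - mean_i) · (x_{k,j} - mean_j), with n-1 = 4.
  S[X,X] = ((0.4)·(0.4) + (2.4)·(2.4) + (1.4)·(1.4) + (-0.6)·(-0.6) + (-3.6)·(-3.6)) / 4 = 21.2/4 = 5.3
  S[X,Y] = ((0.4)·(2.8) + (2.4)·(-0.2) + (1.4)·(-2.2) + (-0.6)·(-3.2) + (-3.6)·(2.8)) / 4 = -10.6/4 = -2.65
  S[X,Z] = ((0.4)·(0.6) + (2.4)·(0.6) + (1.4)·(-1.4) + (-0.6)·(1.6) + (-3.6)·(-1.4)) / 4 = 3.8/4 = 0.95
  S[Y,Y] = ((2.8)·(2.8) + (-0.2)·(-0.2) + (-2.2)·(-2.2) + (-3.2)·(-3.2) + (2.8)·(2.8)) / 4 = 30.8/4 = 7.7
  S[Y,Z] = ((2.8)·(0.6) + (-0.2)·(0.6) + (-2.2)·(-1.4) + (-3.2)·(1.6) + (2.8)·(-1.4)) / 4 = -4.4/4 = -1.1
  S[Z,Z] = ((0.6)·(0.6) + (0.6)·(0.6) + (-1.4)·(-1.4) + (1.6)·(1.6) + (-1.4)·(-1.4)) / 4 = 7.2/4 = 1.8

S is symmetric (S[j,i] = S[i,j]). Assembling:

S = [[5.3, -2.65, 0.95],
 [-2.65, 7.7, -1.1],
 [0.95, -1.1, 1.8]]


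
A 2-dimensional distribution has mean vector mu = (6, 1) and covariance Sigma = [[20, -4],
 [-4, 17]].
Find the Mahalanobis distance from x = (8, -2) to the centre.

Step 1 — centre the observation: (x - mu) = (2, -3).

Step 2 — invert Sigma. det(Sigma) = 20·17 - (-4)² = 324.
  Sigma^{-1} = (1/det) · [[d, -b], [-b, a]] = [[0.0525, 0.0123],
 [0.0123, 0.0617]].

Step 3 — form the quadratic (x - mu)^T · Sigma^{-1} · (x - mu):
  Sigma^{-1} · (x - mu) = (0.0679, -0.1605).
  (x - mu)^T · [Sigma^{-1} · (x - mu)] = (2)·(0.0679) + (-3)·(-0.1605) = 0.6173.

Step 4 — take square root: d = √(0.6173) ≈ 0.7857.

d(x, mu) = √(0.6173) ≈ 0.7857


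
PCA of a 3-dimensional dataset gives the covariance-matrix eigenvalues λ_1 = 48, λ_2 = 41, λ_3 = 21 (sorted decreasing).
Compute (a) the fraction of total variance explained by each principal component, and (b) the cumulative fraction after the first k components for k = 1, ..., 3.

Step 1 — total variance = trace(Sigma) = Σ λ_i = 48 + 41 + 21 = 110.

Step 2 — fraction explained by component i = λ_i / Σ λ:
  PC1: 48/110 = 0.4364
  PC2: 41/110 = 0.3727
  PC3: 21/110 = 0.1909

Step 3 — cumulative fraction after k components = (λ_1 + ... + λ_k) / Σ λ:
  k = 1: 48/110 = 0.4364
  k = 2: (48 + 41)/110 = 89/110 = 0.8091
  k = 3: (48 + 41 + 21)/110 = 110/110 = 1

Summary (fraction, with percent):

explained: PC1 0.4364 (43.64%), PC2 0.3727 (37.27%), PC3 0.1909 (19.09%);  cumulative: 0.4364, 0.8091, 1


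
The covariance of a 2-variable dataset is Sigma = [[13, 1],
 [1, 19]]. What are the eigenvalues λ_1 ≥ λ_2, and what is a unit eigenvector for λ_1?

Step 1 — characteristic polynomial of 2×2 Sigma:
  det(Sigma - λI) = λ² - trace · λ + det = 0.
  trace = 13 + 19 = 32, det = 13·19 - (1)² = 246.
Step 2 — discriminant:
  Δ = trace² - 4·det = 1024 - 984 = 40.
Step 3 — eigenvalues:
  λ = (trace ± √Δ)/2 = (32 ± 6.3246)/2,
  λ_1 = 19.1623,  λ_2 = 12.8377.

Step 4 — unit eigenvector for λ_1: solve (Sigma - λ_1 I)v = 0. First row:
  (13 - 19.1623)·v_x + (1)·v_y = 0, i.e. (-6.1623)·v_x + (1)·v_y = 0,
  so v ∝ (b, λ_1 - a) = (1, 6.1623) = u.
  ||u|| = √((1)² + (6.1623)²) = √(38.9737) ≈ 6.2429,
  v_1 = u/||u|| ≈ (0.1602, 0.9871) (||v_1|| = 1).

λ_1 = 19.1623,  λ_2 = 12.8377;  v_1 ≈ (0.1602, 0.9871)


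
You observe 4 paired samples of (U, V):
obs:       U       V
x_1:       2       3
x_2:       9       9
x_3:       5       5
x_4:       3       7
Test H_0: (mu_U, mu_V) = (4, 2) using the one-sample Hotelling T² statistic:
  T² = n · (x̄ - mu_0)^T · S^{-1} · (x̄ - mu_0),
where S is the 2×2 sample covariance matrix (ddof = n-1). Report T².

Step 1 — sample mean vector:
  mean(U) = (2 + 9 + 5 + 3) / 4 = 19/4 = 4.75
  mean(V) = (3 + 9 + 5 + 7) / 4 = 24/4 = 6
  x̄ = (4.75, 6),  deviation x̄ - mu_0 = (4.75, 6) - (4, 2) = (0.75, 4).

Step 2 — sample covariance matrix, S[i,j] = (1/(n-1)) · Σ_k (x_{k,i} - mean_i) · (x_{k,j} - mean_j), divisor n-1 = 3:
  S[U,U] = ((-2.75)·(-2.75) + (4.25)·(4.25) + (0.25)·(0.25) + (-1.75)·(-1.75)) / 3 = 28.75/3 = 9.5833
  S[U,V] = ((-2.75)·(-3) + (4.25)·(3) + (0.25)·(-1) + (-1.75)·(1)) / 3 = 19/3 = 6.3333
  S[V,V] = ((-3)·(-3) + (3)·(3) + (-1)·(-1) + (1)·(1)) / 3 = 20/3 = 6.6667
  S = [[9.5833, 6.3333],
 [6.3333, 6.6667]].

Step 3 — invert S. det(S) = 9.5833·6.6667 - (6.3333)² = 23.7778.
  S^{-1} = (1/det) · [[d, -b], [-b, a]] = [[0.2804, -0.2664],
 [-0.2664, 0.403]].

Step 4 — quadratic form (x̄ - mu_0)^T · S^{-1} · (x̄ - mu_0):
  S^{-1} · (x̄ - mu_0) = (-0.8551, 1.4124),
  (x̄ - mu_0)^T · [...] = (0.75)·(-0.8551) + (4)·(1.4124) = 5.0082.

Step 5 — scale by n: T² = 4 · 5.0082 = 20.0327.

T² ≈ 20.0327


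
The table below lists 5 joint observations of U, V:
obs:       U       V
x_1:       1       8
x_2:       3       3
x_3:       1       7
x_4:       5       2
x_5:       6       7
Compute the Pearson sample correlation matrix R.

Step 1 — column means:
  mean(U) = (1 + 3 + 1 + 5 + 6) / 5 = 16/5 = 3.2
  mean(V) = (8 + 3 + 7 + 2 + 7) / 5 = 27/5 = 5.4

Step 2 — sample variances and covariances s[i,j] = (1/(n-1)) · Σ_k (x_{k,i} - mean_i) · (x_{k,j} - mean_j), with n-1 = 4:
  s[U,U] = ((-2.2)·(-2.2) + (-0.2)·(-0.2) + (-2.2)·(-2.2) + (1.8)·(1.8) + (2.8)·(2.8)) / 4 = 20.8/4 = 5.2
  s[U,V] = ((-2.2)·(2.6) + (-0.2)·(-2.4) + (-2.2)·(1.6) + (1.8)·(-3.4) + (2.8)·(1.6)) / 4 = -10.4/4 = -2.6
  s[V,V] = ((2.6)·(2.6) + (-2.4)·(-2.4) + (1.6)·(1.6) + (-3.4)·(-3.4) + (1.6)·(1.6)) / 4 = 29.2/4 = 7.3
  Sample standard deviations s_i = √(s[i,i]):
  s(U) = √(5.2) = 2.2804
  s(V) = √(7.3) = 2.7019

Step 3 — r_{ij} = s_{ij} / (s_i · s_j):
  r[U,U] = 1 (diagonal).
  r[U,V] = -2.6 / (2.2804 · 2.7019) = -2.6 / 6.1612 = -0.422
  r[V,V] = 1 (diagonal).

R is symmetric with unit diagonal. Assembling:

R = [[1, -0.422],
 [-0.422, 1]]


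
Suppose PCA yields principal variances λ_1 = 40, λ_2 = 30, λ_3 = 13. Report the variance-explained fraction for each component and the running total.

Step 1 — total variance = trace(Sigma) = Σ λ_i = 40 + 30 + 13 = 83.

Step 2 — fraction explained by component i = λ_i / Σ λ:
  PC1: 40/83 = 0.4819
  PC2: 30/83 = 0.3614
  PC3: 13/83 = 0.1566

Step 3 — cumulative fraction after k components = (λ_1 + ... + λ_k) / Σ λ:
  k = 1: 40/83 = 0.4819
  k = 2: (40 + 30)/83 = 70/83 = 0.8434
  k = 3: (40 + 30 + 13)/83 = 83/83 = 1

Summary (fraction, with percent):

explained: PC1 0.4819 (48.19%), PC2 0.3614 (36.14%), PC3 0.1566 (15.66%);  cumulative: 0.4819, 0.8434, 1


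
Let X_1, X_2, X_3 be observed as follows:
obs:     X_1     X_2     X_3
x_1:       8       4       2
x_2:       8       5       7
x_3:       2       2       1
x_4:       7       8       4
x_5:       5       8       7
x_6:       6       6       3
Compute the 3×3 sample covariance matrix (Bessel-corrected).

Step 1 — column means:
  mean(X_1) = (8 + 8 + 2 + 7 + 5 + 6) / 6 = 36/6 = 6
  mean(X_2) = (4 + 5 + 2 + 8 + 8 + 6) / 6 = 33/6 = 5.5
  mean(X_3) = (2 + 7 + 1 + 4 + 7 + 3) / 6 = 24/6 = 4

Step 2 — sample covariance S[i,j] = (1/(n-1)) · Σ_k (x_{k,i} - mean_i) · (x_{k,j} - mean_j), with n-1 = 5.
  S[X_1,X_1] = ((2)·(2) + (2)·(2) + (-4)·(-4) + (1)·(1) + (-1)·(-1) + (0)·(0)) / 5 = 26/5 = 5.2
  S[X_1,X_2] = ((2)·(-1.5) + (2)·(-0.5) + (-4)·(-3.5) + (1)·(2.5) + (-1)·(2.5) + (0)·(0.5)) / 5 = 10/5 = 2
  S[X_1,X_3] = ((2)·(-2) + (2)·(3) + (-4)·(-3) + (1)·(0) + (-1)·(3) + (0)·(-1)) / 5 = 11/5 = 2.2
  S[X_2,X_2] = ((-1.5)·(-1.5) + (-0.5)·(-0.5) + (-3.5)·(-3.5) + (2.5)·(2.5) + (2.5)·(2.5) + (0.5)·(0.5)) / 5 = 27.5/5 = 5.5
  S[X_2,X_3] = ((-1.5)·(-2) + (-0.5)·(3) + (-3.5)·(-3) + (2.5)·(0) + (2.5)·(3) + (0.5)·(-1)) / 5 = 19/5 = 3.8
  S[X_3,X_3] = ((-2)·(-2) + (3)·(3) + (-3)·(-3) + (0)·(0) + (3)·(3) + (-1)·(-1)) / 5 = 32/5 = 6.4

S is symmetric (S[j,i] = S[i,j]). Assembling:

S = [[5.2, 2, 2.2],
 [2, 5.5, 3.8],
 [2.2, 3.8, 6.4]]


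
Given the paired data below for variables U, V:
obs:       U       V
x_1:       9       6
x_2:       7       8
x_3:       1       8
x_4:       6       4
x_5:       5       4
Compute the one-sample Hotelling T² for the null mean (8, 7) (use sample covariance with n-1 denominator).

Step 1 — sample mean vector:
  mean(U) = (9 + 7 + 1 + 6 + 5) / 5 = 28/5 = 5.6
  mean(V) = (6 + 8 + 8 + 4 + 4) / 5 = 30/5 = 6
  x̄ = (5.6, 6),  deviation x̄ - mu_0 = (5.6, 6) - (8, 7) = (-2.4, -1).

Step 2 — sample covariance matrix, S[i,j] = (1/(n-1)) · Σ_k (x_{k,i} - mean_i) · (x_{k,j} - mean_j), divisor n-1 = 4:
  S[U,U] = ((3.4)·(3.4) + (1.4)·(1.4) + (-4.6)·(-4.6) + (0.4)·(0.4) + (-0.6)·(-0.6)) / 4 = 35.2/4 = 8.8
  S[U,V] = ((3.4)·(0) + (1.4)·(2) + (-4.6)·(2) + (0.4)·(-2) + (-0.6)·(-2)) / 4 = -6/4 = -1.5
  S[V,V] = ((0)·(0) + (2)·(2) + (2)·(2) + (-2)·(-2) + (-2)·(-2)) / 4 = 16/4 = 4
  S = [[8.8, -1.5],
 [-1.5, 4]].

Step 3 — invert S. det(S) = 8.8·4 - (-1.5)² = 32.95.
  S^{-1} = (1/det) · [[d, -b], [-b, a]] = [[0.1214, 0.0455],
 [0.0455, 0.2671]].

Step 4 — quadratic form (x̄ - mu_0)^T · S^{-1} · (x̄ - mu_0):
  S^{-1} · (x̄ - mu_0) = (-0.3369, -0.3763),
  (x̄ - mu_0)^T · [...] = (-2.4)·(-0.3369) + (-1)·(-0.3763) = 1.1848.

Step 5 — scale by n: T² = 5 · 1.1848 = 5.9241.

T² ≈ 5.9241
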